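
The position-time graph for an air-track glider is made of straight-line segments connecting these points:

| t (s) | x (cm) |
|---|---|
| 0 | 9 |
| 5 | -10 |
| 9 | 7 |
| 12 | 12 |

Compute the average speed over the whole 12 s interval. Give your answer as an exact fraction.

41/12 cm/s

Average speed = (total path length)/(elapsed time); on a piecewise-linear x-t graph the path length is Σ|Δx|.
0–5 s: |Δx| = |-10 − 9| = 19 cm
5–9 s: |Δx| = |7 − -10| = 17 cm
9–12 s: |Δx| = |12 − 7| = 5 cm
Total path = 41 cm; average speed = 41/12 = 41/12 cm/s.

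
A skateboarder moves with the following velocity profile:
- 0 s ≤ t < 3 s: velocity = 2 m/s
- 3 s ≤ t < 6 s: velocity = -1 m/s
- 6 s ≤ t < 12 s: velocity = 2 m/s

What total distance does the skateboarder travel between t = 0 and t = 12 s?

21 m

Distance (not displacement) is the total path length: add the absolute areas under v-t.
0–3 s: |2| × 3 = 6 m
3–6 s: |-1| × 3 = 3 m
6–12 s: |2| × 6 = 12 m
Total distance = 21 m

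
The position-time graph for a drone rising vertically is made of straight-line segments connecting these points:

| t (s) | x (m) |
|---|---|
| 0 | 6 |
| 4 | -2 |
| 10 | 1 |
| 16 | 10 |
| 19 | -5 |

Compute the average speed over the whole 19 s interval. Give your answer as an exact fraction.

35/19 m/s

Average speed = (total path length)/(elapsed time); on a piecewise-linear x-t graph the path length is Σ|Δx|.
0–4 s: |Δx| = |-2 − 6| = 8 m
4–10 s: |Δx| = |1 − -2| = 3 m
10–16 s: |Δx| = |10 − 1| = 9 m
16–19 s: |Δx| = |-5 − 10| = 15 m
Total path = 35 m; average speed = 35/19 = 35/19 m/s.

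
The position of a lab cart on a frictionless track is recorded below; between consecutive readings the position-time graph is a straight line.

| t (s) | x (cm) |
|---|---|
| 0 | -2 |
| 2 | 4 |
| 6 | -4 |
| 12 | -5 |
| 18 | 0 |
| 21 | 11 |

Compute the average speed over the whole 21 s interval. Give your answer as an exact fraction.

Average speed = (total path length)/(elapsed time); on a piecewise-linear x-t graph the path length is Σ|Δx|.
0–2 s: |Δx| = |4 − -2| = 6 cm
2–6 s: |Δx| = |-4 − 4| = 8 cm
6–12 s: |Δx| = |-5 − -4| = 1 cm
12–18 s: |Δx| = |0 − -5| = 5 cm
18–21 s: |Δx| = |11 − 0| = 11 cm
Total path = 31 cm; average speed = 31/21 = 31/21 cm/s.

31/21 cm/s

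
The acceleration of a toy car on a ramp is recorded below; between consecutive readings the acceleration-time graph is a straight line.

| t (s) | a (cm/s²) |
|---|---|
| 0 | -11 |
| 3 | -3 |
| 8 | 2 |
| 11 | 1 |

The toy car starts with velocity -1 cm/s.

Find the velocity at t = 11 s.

-20 cm/s

Δv equals the area under the a-t graph; then v = v₀ + Δv.
0–3 s: ½(-11 + -3)(3) = -21 cm/s
3–8 s: ½(-3 + 2)(5) = -2.5 cm/s
8–11 s: ½(2 + 1)(3) = 4.5 cm/s
Δv = -19 cm/s, so v(11) = -1 + (-19) = -20 cm/s.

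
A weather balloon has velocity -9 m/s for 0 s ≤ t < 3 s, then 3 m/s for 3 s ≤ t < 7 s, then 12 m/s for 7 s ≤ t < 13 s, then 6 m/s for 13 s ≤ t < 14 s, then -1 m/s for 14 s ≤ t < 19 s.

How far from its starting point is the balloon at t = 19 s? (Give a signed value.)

Net displacement equals the area under the velocity-time graph (areas below the axis count negative).
0–3 s: -9 × 3 = -27 m
3–7 s: 3 × 4 = 12 m
7–13 s: 12 × 6 = 72 m
13–14 s: 6 × 1 = 6 m
14–19 s: -1 × 5 = -5 m
Net displacement = 58 m

58 m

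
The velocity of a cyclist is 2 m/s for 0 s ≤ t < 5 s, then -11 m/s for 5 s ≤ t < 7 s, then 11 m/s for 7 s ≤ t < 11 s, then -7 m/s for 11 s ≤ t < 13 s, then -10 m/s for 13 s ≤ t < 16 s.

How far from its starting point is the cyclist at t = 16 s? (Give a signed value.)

Net displacement equals the area under the velocity-time graph (areas below the axis count negative).
0–5 s: 2 × 5 = 10 m
5–7 s: -11 × 2 = -22 m
7–11 s: 11 × 4 = 44 m
11–13 s: -7 × 2 = -14 m
13–16 s: -10 × 3 = -30 m
Net displacement = -12 m

-12 m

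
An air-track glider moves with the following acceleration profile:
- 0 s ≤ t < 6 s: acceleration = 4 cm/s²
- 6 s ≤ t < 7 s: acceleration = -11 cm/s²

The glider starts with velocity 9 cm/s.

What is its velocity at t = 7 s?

22 cm/s

Δv equals the area under the a-t graph; then v = v₀ + Δv.
0–6 s: 4 × 6 = 24 cm/s
6–7 s: -11 × 1 = -11 cm/s
Δv = 13 cm/s, so v(7) = 9 + (13) = 22 cm/s.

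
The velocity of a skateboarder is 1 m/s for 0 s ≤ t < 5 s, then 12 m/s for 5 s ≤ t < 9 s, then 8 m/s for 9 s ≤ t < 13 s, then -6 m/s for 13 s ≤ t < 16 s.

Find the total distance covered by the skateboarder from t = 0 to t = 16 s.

Distance (not displacement) is the total path length: add the absolute areas under v-t.
0–5 s: |1| × 5 = 5 m
5–9 s: |12| × 4 = 48 m
9–13 s: |8| × 4 = 32 m
13–16 s: |-6| × 3 = 18 m
Total distance = 103 m

103 m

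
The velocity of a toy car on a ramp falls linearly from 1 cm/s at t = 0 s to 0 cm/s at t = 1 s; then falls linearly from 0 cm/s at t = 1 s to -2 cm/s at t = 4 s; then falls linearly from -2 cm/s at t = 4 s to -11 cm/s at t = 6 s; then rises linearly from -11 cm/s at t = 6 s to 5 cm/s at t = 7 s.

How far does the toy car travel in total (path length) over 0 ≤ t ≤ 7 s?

Total distance travelled is ∫|v| dt — sum the magnitudes of each area piece.
0–1 s: |½(1 + 0)(1)| = 0.5 cm
1–4 s: |½(0 + -2)(3)| = 3 cm
4–6 s: |½(-2 + -11)(2)| = 13 cm
6–7 s: v = 0 at t = 6.6875 s; triangle areas 3.78125 + 0.78125 = 4.5625 cm
Total distance = 21.0625 cm

21.0625 cm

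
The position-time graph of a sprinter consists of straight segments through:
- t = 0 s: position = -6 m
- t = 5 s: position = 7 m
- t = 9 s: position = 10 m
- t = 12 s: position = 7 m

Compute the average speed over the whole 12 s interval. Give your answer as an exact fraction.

Average speed = (total path length)/(elapsed time); on a piecewise-linear x-t graph the path length is Σ|Δx|.
0–5 s: |Δx| = |7 − -6| = 13 m
5–9 s: |Δx| = |10 − 7| = 3 m
9–12 s: |Δx| = |7 − 10| = 3 m
Total path = 19 m; average speed = 19/12 = 19/12 m/s.

19/12 m/s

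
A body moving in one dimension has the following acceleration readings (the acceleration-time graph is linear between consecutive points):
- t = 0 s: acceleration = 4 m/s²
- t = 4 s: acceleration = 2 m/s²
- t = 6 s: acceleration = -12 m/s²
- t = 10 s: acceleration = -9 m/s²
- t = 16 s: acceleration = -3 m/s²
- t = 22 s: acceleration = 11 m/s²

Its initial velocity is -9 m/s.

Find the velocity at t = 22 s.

Δv equals the area under the a-t graph; then v = v₀ + Δv.
0–4 s: ½(4 + 2)(4) = 12 m/s
4–6 s: ½(2 + -12)(2) = -10 m/s
6–10 s: ½(-12 + -9)(4) = -42 m/s
10–16 s: ½(-9 + -3)(6) = -36 m/s
16–22 s: ½(-3 + 11)(6) = 24 m/s
Δv = -52 m/s, so v(22) = -9 + (-52) = -61 m/s.

-61 m/s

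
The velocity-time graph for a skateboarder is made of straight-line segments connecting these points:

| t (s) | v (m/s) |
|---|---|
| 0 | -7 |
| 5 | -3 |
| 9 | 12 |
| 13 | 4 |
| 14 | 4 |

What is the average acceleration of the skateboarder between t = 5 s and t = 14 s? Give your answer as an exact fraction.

7/9 m/s²

Average acceleration = Δv/Δt = (4 − -3)/(14 − 5) = 7/9 m/s².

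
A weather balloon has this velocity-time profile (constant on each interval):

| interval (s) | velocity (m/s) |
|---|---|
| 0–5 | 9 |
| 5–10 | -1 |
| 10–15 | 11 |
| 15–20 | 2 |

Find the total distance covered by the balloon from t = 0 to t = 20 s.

115 m

Distance (not displacement) is the total path length: add the absolute areas under v-t.
0–5 s: |9| × 5 = 45 m
5–10 s: |-1| × 5 = 5 m
10–15 s: |11| × 5 = 55 m
15–20 s: |2| × 5 = 10 m
Total distance = 115 m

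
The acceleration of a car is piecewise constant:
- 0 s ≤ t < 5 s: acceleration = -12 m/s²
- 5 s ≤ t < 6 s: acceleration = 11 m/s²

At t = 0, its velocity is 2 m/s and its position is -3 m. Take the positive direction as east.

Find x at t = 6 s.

On each constant-a segment, Δv = aΔt and Δx = v₀Δt + ½aΔt²; chain segment to segment.
0–5 s: v starts 2 m/s; Δx = 2·5 + ½·-12·5² = -140 m; v ends -58 m/s.
5–6 s: v starts -58 m/s; Δx = -58·1 + ½·11·1² = -52.5 m; v ends -47 m/s.
x(6) = -3 + Σ Δx = -195.5 m.

-195.5 m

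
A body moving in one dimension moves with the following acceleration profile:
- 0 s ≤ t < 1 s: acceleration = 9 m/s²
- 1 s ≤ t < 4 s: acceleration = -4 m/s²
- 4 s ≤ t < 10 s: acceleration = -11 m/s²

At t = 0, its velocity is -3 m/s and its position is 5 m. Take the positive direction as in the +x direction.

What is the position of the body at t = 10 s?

-227.5 m

On each constant-a segment, Δv = aΔt and Δx = v₀Δt + ½aΔt²; chain segment to segment.
0–1 s: v starts -3 m/s; Δx = -3·1 + ½·9·1² = 1.5 m; v ends 6 m/s.
1–4 s: v starts 6 m/s; Δx = 6·3 + ½·-4·3² = 0 m; v ends -6 m/s.
4–10 s: v starts -6 m/s; Δx = -6·6 + ½·-11·6² = -234 m; v ends -72 m/s.
x(10) = 5 + Σ Δx = -227.5 m.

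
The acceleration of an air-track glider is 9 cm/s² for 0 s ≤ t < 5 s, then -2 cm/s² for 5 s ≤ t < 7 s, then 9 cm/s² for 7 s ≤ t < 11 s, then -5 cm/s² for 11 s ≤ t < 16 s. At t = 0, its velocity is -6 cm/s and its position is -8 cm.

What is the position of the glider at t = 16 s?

On each constant-a segment, Δv = aΔt and Δx = v₀Δt + ½aΔt²; chain segment to segment.
0–5 s: v starts -6 cm/s; Δx = -6·5 + ½·9·5² = 82.5 cm; v ends 39 cm/s.
5–7 s: v starts 39 cm/s; Δx = 39·2 + ½·-2·2² = 74 cm; v ends 35 cm/s.
7–11 s: v starts 35 cm/s; Δx = 35·4 + ½·9·4² = 212 cm; v ends 71 cm/s.
11–16 s: v starts 71 cm/s; Δx = 71·5 + ½·-5·5² = 292.5 cm; v ends 46 cm/s.
x(16) = -8 + Σ Δx = 653 cm.

653 cm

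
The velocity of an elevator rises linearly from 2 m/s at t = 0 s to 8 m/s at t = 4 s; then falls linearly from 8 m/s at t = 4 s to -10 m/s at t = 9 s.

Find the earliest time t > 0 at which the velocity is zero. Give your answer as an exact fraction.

t = 56/9 s

v changes sign on 4–9 s (from 8 to -10); the graph is linear there, so v = 0 at t = 4 + (-8)·(9 − 4)/(-10 − 8) = 56/9 s.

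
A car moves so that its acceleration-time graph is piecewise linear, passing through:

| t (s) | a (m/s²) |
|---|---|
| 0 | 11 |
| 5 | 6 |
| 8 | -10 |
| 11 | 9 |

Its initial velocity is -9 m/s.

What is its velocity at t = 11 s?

Δv equals the area under the a-t graph; then v = v₀ + Δv.
0–5 s: ½(11 + 6)(5) = 42.5 m/s
5–8 s: ½(6 + -10)(3) = -6 m/s
8–11 s: ½(-10 + 9)(3) = -1.5 m/s
Δv = 35 m/s, so v(11) = -9 + (35) = 26 m/s.

26 m/s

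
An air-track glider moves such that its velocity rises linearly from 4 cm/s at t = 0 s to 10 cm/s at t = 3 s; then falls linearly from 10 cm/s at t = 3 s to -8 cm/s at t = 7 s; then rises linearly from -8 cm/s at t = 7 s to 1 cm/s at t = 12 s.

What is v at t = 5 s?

1 cm/s

On 3–7 s the graph is linear from 10 to -8 cm/s: v(5) = 10 + (-8 − 10)·(5 − 3)/(7 − 3) = 1 cm/s.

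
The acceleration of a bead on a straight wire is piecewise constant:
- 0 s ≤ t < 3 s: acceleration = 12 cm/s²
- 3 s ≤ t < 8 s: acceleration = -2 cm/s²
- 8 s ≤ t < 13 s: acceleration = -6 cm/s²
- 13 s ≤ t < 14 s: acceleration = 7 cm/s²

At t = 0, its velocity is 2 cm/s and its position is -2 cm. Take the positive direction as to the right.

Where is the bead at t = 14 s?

289.5 cm

On each constant-a segment, Δv = aΔt and Δx = v₀Δt + ½aΔt²; chain segment to segment.
0–3 s: v starts 2 cm/s; Δx = 2·3 + ½·12·3² = 60 cm; v ends 38 cm/s.
3–8 s: v starts 38 cm/s; Δx = 38·5 + ½·-2·5² = 165 cm; v ends 28 cm/s.
8–13 s: v starts 28 cm/s; Δx = 28·5 + ½·-6·5² = 65 cm; v ends -2 cm/s.
13–14 s: v starts -2 cm/s; Δx = -2·1 + ½·7·1² = 1.5 cm; v ends 5 cm/s.
x(14) = -2 + Σ Δx = 289.5 cm.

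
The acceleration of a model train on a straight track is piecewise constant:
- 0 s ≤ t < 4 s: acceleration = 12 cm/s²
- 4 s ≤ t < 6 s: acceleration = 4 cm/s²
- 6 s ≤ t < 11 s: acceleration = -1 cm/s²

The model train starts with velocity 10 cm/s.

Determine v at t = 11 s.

61 cm/s

Δv equals the area under the a-t graph; then v = v₀ + Δv.
0–4 s: 12 × 4 = 48 cm/s
4–6 s: 4 × 2 = 8 cm/s
6–11 s: -1 × 5 = -5 cm/s
Δv = 51 cm/s, so v(11) = 10 + (51) = 61 cm/s.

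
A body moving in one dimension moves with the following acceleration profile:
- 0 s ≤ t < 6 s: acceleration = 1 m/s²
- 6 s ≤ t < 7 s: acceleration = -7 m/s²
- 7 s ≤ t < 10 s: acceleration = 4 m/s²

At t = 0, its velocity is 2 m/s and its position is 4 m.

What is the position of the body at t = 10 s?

59.5 m

On each constant-a segment, Δv = aΔt and Δx = v₀Δt + ½aΔt²; chain segment to segment.
0–6 s: v starts 2 m/s; Δx = 2·6 + ½·1·6² = 30 m; v ends 8 m/s.
6–7 s: v starts 8 m/s; Δx = 8·1 + ½·-7·1² = 4.5 m; v ends 1 m/s.
7–10 s: v starts 1 m/s; Δx = 1·3 + ½·4·3² = 21 m; v ends 13 m/s.
x(10) = 4 + Σ Δx = 59.5 m.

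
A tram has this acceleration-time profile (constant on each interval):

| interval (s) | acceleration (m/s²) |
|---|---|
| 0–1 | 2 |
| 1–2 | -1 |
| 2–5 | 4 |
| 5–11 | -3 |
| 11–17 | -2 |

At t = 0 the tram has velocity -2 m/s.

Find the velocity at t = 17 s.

Δv equals the area under the a-t graph; then v = v₀ + Δv.
0–1 s: 2 × 1 = 2 m/s
1–2 s: -1 × 1 = -1 m/s
2–5 s: 4 × 3 = 12 m/s
5–11 s: -3 × 6 = -18 m/s
11–17 s: -2 × 6 = -12 m/s
Δv = -17 m/s, so v(17) = -2 + (-17) = -19 m/s.

-19 m/s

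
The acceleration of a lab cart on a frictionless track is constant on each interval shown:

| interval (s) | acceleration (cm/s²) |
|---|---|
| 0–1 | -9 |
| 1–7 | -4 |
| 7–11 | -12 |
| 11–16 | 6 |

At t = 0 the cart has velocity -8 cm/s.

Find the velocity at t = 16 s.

-59 cm/s

Δv equals the area under the a-t graph; then v = v₀ + Δv.
0–1 s: -9 × 1 = -9 cm/s
1–7 s: -4 × 6 = -24 cm/s
7–11 s: -12 × 4 = -48 cm/s
11–16 s: 6 × 5 = 30 cm/s
Δv = -51 cm/s, so v(16) = -8 + (-51) = -59 cm/s.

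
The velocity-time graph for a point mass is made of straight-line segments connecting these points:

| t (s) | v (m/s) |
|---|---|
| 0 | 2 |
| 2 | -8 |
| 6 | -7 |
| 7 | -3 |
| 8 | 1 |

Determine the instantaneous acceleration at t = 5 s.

Acceleration is the slope of the v-t graph on 2–6 s: (-7 − -8)/(6 − 2) = 0.25 m/s².

0.25 m/s²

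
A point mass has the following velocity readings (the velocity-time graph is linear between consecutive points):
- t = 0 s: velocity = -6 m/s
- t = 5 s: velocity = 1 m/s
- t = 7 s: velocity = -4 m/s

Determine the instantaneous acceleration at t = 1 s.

1.4 m/s²

Acceleration is the slope of the v-t graph on 0–5 s: (1 − -6)/(5 − 0) = 1.4 m/s².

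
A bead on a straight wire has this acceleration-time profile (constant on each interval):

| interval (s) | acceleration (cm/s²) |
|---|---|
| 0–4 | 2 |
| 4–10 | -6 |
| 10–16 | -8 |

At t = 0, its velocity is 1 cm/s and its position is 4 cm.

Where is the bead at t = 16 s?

-336 cm

On each constant-a segment, Δv = aΔt and Δx = v₀Δt + ½aΔt²; chain segment to segment.
0–4 s: v starts 1 cm/s; Δx = 1·4 + ½·2·4² = 20 cm; v ends 9 cm/s.
4–10 s: v starts 9 cm/s; Δx = 9·6 + ½·-6·6² = -54 cm; v ends -27 cm/s.
10–16 s: v starts -27 cm/s; Δx = -27·6 + ½·-8·6² = -306 cm; v ends -75 cm/s.
x(16) = 4 + Σ Δx = -336 cm.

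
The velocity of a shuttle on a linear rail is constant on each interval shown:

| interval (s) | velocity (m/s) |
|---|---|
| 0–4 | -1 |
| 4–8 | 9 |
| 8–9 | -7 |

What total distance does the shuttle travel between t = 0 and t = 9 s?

Distance (not displacement) is the total path length: add the absolute areas under v-t.
0–4 s: |-1| × 4 = 4 m
4–8 s: |9| × 4 = 36 m
8–9 s: |-7| × 1 = 7 m
Total distance = 47 m

47 m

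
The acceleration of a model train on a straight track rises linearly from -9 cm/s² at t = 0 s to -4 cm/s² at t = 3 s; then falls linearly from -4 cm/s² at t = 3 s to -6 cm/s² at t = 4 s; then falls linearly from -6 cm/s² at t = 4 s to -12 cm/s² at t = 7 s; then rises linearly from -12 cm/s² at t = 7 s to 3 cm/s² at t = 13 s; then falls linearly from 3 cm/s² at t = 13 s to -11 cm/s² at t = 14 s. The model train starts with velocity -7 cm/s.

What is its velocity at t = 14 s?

Δv equals the area under the a-t graph; then v = v₀ + Δv.
0–3 s: ½(-9 + -4)(3) = -19.5 cm/s
3–4 s: ½(-4 + -6)(1) = -5 cm/s
4–7 s: ½(-6 + -12)(3) = -27 cm/s
7–13 s: ½(-12 + 3)(6) = -27 cm/s
13–14 s: ½(3 + -11)(1) = -4 cm/s
Δv = -82.5 cm/s, so v(14) = -7 + (-82.5) = -89.5 cm/s.

-89.5 cm/s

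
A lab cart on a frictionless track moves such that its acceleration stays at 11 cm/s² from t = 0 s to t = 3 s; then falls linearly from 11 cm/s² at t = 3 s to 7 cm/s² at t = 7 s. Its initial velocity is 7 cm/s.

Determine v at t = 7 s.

76 cm/s

Δv equals the area under the a-t graph; then v = v₀ + Δv.
0–3 s: 11 × 3 = 33 cm/s
3–7 s: ½(11 + 7)(4) = 36 cm/s
Δv = 69 cm/s, so v(7) = 7 + (69) = 76 cm/s.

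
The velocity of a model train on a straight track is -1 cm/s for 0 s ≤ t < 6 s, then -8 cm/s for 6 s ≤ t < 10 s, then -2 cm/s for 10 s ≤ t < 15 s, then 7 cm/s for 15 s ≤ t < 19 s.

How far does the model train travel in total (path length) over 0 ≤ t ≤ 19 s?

Distance (not displacement) is the total path length: add the absolute areas under v-t.
0–6 s: |-1| × 6 = 6 cm
6–10 s: |-8| × 4 = 32 cm
10–15 s: |-2| × 5 = 10 cm
15–19 s: |7| × 4 = 28 cm
Total distance = 76 cm

76 cm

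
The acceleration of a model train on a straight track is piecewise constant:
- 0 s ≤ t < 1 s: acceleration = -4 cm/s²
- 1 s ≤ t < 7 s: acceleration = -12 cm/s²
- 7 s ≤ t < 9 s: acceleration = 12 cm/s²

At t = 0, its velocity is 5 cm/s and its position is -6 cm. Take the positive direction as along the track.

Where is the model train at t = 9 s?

-331 cm

On each constant-a segment, Δv = aΔt and Δx = v₀Δt + ½aΔt²; chain segment to segment.
0–1 s: v starts 5 cm/s; Δx = 5·1 + ½·-4·1² = 3 cm; v ends 1 cm/s.
1–7 s: v starts 1 cm/s; Δx = 1·6 + ½·-12·6² = -210 cm; v ends -71 cm/s.
7–9 s: v starts -71 cm/s; Δx = -71·2 + ½·12·2² = -118 cm; v ends -47 cm/s.
x(9) = -6 + Σ Δx = -331 cm.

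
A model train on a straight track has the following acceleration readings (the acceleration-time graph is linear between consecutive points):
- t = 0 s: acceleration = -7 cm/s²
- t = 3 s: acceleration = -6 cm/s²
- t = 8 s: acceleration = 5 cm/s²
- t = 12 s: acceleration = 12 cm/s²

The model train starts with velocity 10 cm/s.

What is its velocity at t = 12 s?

Δv equals the area under the a-t graph; then v = v₀ + Δv.
0–3 s: ½(-7 + -6)(3) = -19.5 cm/s
3–8 s: ½(-6 + 5)(5) = -2.5 cm/s
8–12 s: ½(5 + 12)(4) = 34 cm/s
Δv = 12 cm/s, so v(12) = 10 + (12) = 22 cm/s.

22 cm/s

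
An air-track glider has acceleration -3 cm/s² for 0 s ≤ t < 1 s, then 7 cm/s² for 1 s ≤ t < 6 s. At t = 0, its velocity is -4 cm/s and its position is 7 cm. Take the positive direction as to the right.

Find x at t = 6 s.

On each constant-a segment, Δv = aΔt and Δx = v₀Δt + ½aΔt²; chain segment to segment.
0–1 s: v starts -4 cm/s; Δx = -4·1 + ½·-3·1² = -5.5 cm; v ends -7 cm/s.
1–6 s: v starts -7 cm/s; Δx = -7·5 + ½·7·5² = 52.5 cm; v ends 28 cm/s.
x(6) = 7 + Σ Δx = 54 cm.

54 cm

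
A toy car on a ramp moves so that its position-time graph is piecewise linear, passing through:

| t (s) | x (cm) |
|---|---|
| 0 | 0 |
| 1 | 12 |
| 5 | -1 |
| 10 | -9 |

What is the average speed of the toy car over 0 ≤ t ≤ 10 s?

3.3 cm/s

Average speed = (total path length)/(elapsed time); on a piecewise-linear x-t graph the path length is Σ|Δx|.
0–1 s: |Δx| = |12 − 0| = 12 cm
1–5 s: |Δx| = |-1 − 12| = 13 cm
5–10 s: |Δx| = |-9 − -1| = 8 cm
Total path = 33 cm; average speed = 33/10 = 3.3 cm/s.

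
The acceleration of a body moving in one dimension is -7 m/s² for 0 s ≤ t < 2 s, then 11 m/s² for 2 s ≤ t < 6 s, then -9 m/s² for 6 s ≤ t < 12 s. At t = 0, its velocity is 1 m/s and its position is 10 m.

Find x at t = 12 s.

On each constant-a segment, Δv = aΔt and Δx = v₀Δt + ½aΔt²; chain segment to segment.
0–2 s: v starts 1 m/s; Δx = 1·2 + ½·-7·2² = -12 m; v ends -13 m/s.
2–6 s: v starts -13 m/s; Δx = -13·4 + ½·11·4² = 36 m; v ends 31 m/s.
6–12 s: v starts 31 m/s; Δx = 31·6 + ½·-9·6² = 24 m; v ends -23 m/s.
x(12) = 10 + Σ Δx = 58 m.

58 m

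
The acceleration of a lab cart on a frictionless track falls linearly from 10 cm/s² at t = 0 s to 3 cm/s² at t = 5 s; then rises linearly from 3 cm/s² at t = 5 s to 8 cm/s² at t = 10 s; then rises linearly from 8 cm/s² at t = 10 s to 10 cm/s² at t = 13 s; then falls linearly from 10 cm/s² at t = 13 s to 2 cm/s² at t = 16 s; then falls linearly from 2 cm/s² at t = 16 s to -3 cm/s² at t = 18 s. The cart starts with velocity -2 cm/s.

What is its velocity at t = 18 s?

102 cm/s

Δv equals the area under the a-t graph; then v = v₀ + Δv.
0–5 s: ½(10 + 3)(5) = 32.5 cm/s
5–10 s: ½(3 + 8)(5) = 27.5 cm/s
10–13 s: ½(8 + 10)(3) = 27 cm/s
13–16 s: ½(10 + 2)(3) = 18 cm/s
16–18 s: ½(2 + -3)(2) = -1 cm/s
Δv = 104 cm/s, so v(18) = -2 + (104) = 102 cm/s.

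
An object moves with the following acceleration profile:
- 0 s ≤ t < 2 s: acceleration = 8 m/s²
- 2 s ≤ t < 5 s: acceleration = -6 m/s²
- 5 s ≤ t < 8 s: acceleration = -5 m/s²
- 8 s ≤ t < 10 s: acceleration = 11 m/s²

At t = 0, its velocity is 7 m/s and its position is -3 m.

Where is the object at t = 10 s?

On each constant-a segment, Δv = aΔt and Δx = v₀Δt + ½aΔt²; chain segment to segment.
0–2 s: v starts 7 m/s; Δx = 7·2 + ½·8·2² = 30 m; v ends 23 m/s.
2–5 s: v starts 23 m/s; Δx = 23·3 + ½·-6·3² = 42 m; v ends 5 m/s.
5–8 s: v starts 5 m/s; Δx = 5·3 + ½·-5·3² = -7.5 m; v ends -10 m/s.
8–10 s: v starts -10 m/s; Δx = -10·2 + ½·11·2² = 2 m; v ends 12 m/s.
x(10) = -3 + Σ Δx = 63.5 m.

63.5 m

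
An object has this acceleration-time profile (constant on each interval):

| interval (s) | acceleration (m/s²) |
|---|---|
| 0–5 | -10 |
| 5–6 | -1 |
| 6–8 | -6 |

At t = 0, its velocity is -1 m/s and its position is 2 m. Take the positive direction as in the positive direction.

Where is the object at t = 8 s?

-295.5 m

On each constant-a segment, Δv = aΔt and Δx = v₀Δt + ½aΔt²; chain segment to segment.
0–5 s: v starts -1 m/s; Δx = -1·5 + ½·-10·5² = -130 m; v ends -51 m/s.
5–6 s: v starts -51 m/s; Δx = -51·1 + ½·-1·1² = -51.5 m; v ends -52 m/s.
6–8 s: v starts -52 m/s; Δx = -52·2 + ½·-6·2² = -116 m; v ends -64 m/s.
x(8) = 2 + Σ Δx = -295.5 m.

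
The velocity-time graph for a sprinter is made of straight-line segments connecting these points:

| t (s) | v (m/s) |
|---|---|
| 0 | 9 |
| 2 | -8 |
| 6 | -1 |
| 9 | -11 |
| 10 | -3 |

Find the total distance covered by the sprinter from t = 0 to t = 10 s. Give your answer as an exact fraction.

Total distance travelled is ∫|v| dt — sum the magnitudes of each area piece.
0–2 s: v = 0 at t = 18/17 s; triangle areas 81/17 + 64/17 = 145/17 m
2–6 s: |½(-8 + -1)(4)| = 18 m
6–9 s: |½(-1 + -11)(3)| = 18 m
9–10 s: |½(-11 + -3)(1)| = 7 m
Total distance = 876/17 m

876/17 m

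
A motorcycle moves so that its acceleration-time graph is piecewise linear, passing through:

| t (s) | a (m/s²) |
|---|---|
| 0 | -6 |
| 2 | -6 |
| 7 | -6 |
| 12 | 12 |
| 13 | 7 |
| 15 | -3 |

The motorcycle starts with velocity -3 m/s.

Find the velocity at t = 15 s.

Δv equals the area under the a-t graph; then v = v₀ + Δv.
0–2 s: -6 × 2 = -12 m/s
2–7 s: -6 × 5 = -30 m/s
7–12 s: ½(-6 + 12)(5) = 15 m/s
12–13 s: ½(12 + 7)(1) = 9.5 m/s
13–15 s: ½(7 + -3)(2) = 4 m/s
Δv = -13.5 m/s, so v(15) = -3 + (-13.5) = -16.5 m/s.

-16.5 m/s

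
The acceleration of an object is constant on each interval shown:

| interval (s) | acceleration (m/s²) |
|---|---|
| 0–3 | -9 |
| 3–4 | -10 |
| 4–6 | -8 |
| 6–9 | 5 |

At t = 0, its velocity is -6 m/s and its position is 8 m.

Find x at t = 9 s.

On each constant-a segment, Δv = aΔt and Δx = v₀Δt + ½aΔt²; chain segment to segment.
0–3 s: v starts -6 m/s; Δx = -6·3 + ½·-9·3² = -58.5 m; v ends -33 m/s.
3–4 s: v starts -33 m/s; Δx = -33·1 + ½·-10·1² = -38 m; v ends -43 m/s.
4–6 s: v starts -43 m/s; Δx = -43·2 + ½·-8·2² = -102 m; v ends -59 m/s.
6–9 s: v starts -59 m/s; Δx = -59·3 + ½·5·3² = -154.5 m; v ends -44 m/s.
x(9) = 8 + Σ Δx = -345 m.

-345 m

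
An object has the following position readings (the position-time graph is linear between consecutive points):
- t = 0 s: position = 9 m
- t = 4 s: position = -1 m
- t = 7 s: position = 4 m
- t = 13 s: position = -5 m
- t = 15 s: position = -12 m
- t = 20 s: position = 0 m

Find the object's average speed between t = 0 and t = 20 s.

Average speed = (total path length)/(elapsed time); on a piecewise-linear x-t graph the path length is Σ|Δx|.
0–4 s: |Δx| = |-1 − 9| = 10 m
4–7 s: |Δx| = |4 − -1| = 5 m
7–13 s: |Δx| = |-5 − 4| = 9 m
13–15 s: |Δx| = |-12 − -5| = 7 m
15–20 s: |Δx| = |0 − -12| = 12 m
Total path = 43 m; average speed = 43/20 = 2.15 m/s.

2.15 m/s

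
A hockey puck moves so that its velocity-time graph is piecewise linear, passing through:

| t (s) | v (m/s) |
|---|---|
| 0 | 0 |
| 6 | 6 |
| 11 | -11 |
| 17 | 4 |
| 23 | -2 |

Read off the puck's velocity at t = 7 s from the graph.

2.6 m/s

On 6–11 s the graph is linear from 6 to -11 m/s: v(7) = 6 + (-11 − 6)·(7 − 6)/(11 − 6) = 2.6 m/s.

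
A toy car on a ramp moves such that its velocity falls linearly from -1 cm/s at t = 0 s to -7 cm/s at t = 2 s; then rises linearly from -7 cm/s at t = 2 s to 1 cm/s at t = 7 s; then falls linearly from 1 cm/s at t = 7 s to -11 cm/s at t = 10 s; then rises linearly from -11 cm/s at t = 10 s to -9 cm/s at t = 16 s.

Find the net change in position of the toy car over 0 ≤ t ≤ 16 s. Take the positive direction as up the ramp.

-98 cm

Net displacement equals the area under the velocity-time graph (areas below the axis count negative).
0–2 s: ½(-1 + -7)(2) = -8 cm
2–7 s: ½(-7 + 1)(5) = -15 cm
7–10 s: ½(1 + -11)(3) = -15 cm
10–16 s: ½(-11 + -9)(6) = -60 cm
Net displacement = -98 cm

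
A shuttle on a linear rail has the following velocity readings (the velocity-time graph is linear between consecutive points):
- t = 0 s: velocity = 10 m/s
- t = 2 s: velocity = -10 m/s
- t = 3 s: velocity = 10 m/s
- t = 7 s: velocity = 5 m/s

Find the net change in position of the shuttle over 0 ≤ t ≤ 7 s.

Net displacement equals the area under the velocity-time graph (areas below the axis count negative).
0–2 s: ½(10 + -10)(2) = 0 m
2–3 s: ½(-10 + 10)(1) = 0 m
3–7 s: ½(10 + 5)(4) = 30 m
Net displacement = 30 m

30 m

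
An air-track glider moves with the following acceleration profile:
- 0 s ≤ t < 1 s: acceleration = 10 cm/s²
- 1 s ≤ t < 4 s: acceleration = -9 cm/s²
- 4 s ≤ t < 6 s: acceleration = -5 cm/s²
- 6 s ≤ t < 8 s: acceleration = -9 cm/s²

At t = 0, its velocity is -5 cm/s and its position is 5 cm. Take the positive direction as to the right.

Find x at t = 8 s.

-156.5 cm

On each constant-a segment, Δv = aΔt and Δx = v₀Δt + ½aΔt²; chain segment to segment.
0–1 s: v starts -5 cm/s; Δx = -5·1 + ½·10·1² = 0 cm; v ends 5 cm/s.
1–4 s: v starts 5 cm/s; Δx = 5·3 + ½·-9·3² = -25.5 cm; v ends -22 cm/s.
4–6 s: v starts -22 cm/s; Δx = -22·2 + ½·-5·2² = -54 cm; v ends -32 cm/s.
6–8 s: v starts -32 cm/s; Δx = -32·2 + ½·-9·2² = -82 cm; v ends -50 cm/s.
x(8) = 5 + Σ Δx = -156.5 cm.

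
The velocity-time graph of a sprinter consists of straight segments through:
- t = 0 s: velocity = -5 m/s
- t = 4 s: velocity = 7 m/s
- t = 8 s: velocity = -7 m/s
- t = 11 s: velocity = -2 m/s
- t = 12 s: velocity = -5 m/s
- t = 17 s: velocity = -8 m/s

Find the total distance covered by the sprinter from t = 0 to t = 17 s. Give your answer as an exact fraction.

455/6 m

Distance (not displacement) is the total path length: add the absolute areas under v-t.
0–4 s: v = 0 at t = 5/3 s; triangle areas 25/6 + 49/6 = 37/3 m
4–8 s: v = 0 at t = 6 s; triangle areas 7 + 7 = 14 m
8–11 s: |½(-7 + -2)(3)| = 13.5 m
11–12 s: |½(-2 + -5)(1)| = 3.5 m
12–17 s: |½(-5 + -8)(5)| = 32.5 m
Total distance = 455/6 m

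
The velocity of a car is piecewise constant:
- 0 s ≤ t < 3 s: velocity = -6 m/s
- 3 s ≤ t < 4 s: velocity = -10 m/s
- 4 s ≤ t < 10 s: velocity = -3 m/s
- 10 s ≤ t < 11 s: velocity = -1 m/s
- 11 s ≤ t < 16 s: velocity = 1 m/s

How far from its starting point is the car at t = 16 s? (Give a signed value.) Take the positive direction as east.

Displacement is the signed area under the v-t curve.
0–3 s: -6 × 3 = -18 m
3–4 s: -10 × 1 = -10 m
4–10 s: -3 × 6 = -18 m
10–11 s: -1 × 1 = -1 m
11–16 s: 1 × 5 = 5 m
Net displacement = -42 m

-42 m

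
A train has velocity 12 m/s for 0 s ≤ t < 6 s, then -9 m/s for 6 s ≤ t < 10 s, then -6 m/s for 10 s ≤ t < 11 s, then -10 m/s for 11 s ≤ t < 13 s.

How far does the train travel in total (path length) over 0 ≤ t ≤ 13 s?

134 m

Total distance travelled is ∫|v| dt — sum the magnitudes of each area piece.
0–6 s: |12| × 6 = 72 m
6–10 s: |-9| × 4 = 36 m
10–11 s: |-6| × 1 = 6 m
11–13 s: |-10| × 2 = 20 m
Total distance = 134 m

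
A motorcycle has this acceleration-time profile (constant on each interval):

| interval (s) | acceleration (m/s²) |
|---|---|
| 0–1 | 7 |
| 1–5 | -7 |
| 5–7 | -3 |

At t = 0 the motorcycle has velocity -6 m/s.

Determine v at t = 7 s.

Δv equals the area under the a-t graph; then v = v₀ + Δv.
0–1 s: 7 × 1 = 7 m/s
1–5 s: -7 × 4 = -28 m/s
5–7 s: -3 × 2 = -6 m/s
Δv = -27 m/s, so v(7) = -6 + (-27) = -33 m/s.

-33 m/s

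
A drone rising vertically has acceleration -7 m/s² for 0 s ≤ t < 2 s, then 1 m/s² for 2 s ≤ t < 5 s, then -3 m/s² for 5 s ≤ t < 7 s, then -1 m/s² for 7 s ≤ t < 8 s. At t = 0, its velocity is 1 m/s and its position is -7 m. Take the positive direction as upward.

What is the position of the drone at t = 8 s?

On each constant-a segment, Δv = aΔt and Δx = v₀Δt + ½aΔt²; chain segment to segment.
0–2 s: v starts 1 m/s; Δx = 1·2 + ½·-7·2² = -12 m; v ends -13 m/s.
2–5 s: v starts -13 m/s; Δx = -13·3 + ½·1·3² = -34.5 m; v ends -10 m/s.
5–7 s: v starts -10 m/s; Δx = -10·2 + ½·-3·2² = -26 m; v ends -16 m/s.
7–8 s: v starts -16 m/s; Δx = -16·1 + ½·-1·1² = -16.5 m; v ends -17 m/s.
x(8) = -7 + Σ Δx = -96 m.

-96 m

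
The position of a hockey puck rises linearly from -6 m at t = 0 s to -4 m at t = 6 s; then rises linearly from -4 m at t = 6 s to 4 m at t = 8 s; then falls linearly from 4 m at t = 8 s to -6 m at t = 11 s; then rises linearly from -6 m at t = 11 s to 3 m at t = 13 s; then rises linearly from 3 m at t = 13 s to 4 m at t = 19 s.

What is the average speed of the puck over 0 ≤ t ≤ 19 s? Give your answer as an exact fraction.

30/19 m/s

Average speed = (total path length)/(elapsed time); on a piecewise-linear x-t graph the path length is Σ|Δx|.
0–6 s: |Δx| = |-4 − -6| = 2 m
6–8 s: |Δx| = |4 − -4| = 8 m
8–11 s: |Δx| = |-6 − 4| = 10 m
11–13 s: |Δx| = |3 − -6| = 9 m
13–19 s: |Δx| = |4 − 3| = 1 m
Total path = 30 m; average speed = 30/19 = 30/19 m/s.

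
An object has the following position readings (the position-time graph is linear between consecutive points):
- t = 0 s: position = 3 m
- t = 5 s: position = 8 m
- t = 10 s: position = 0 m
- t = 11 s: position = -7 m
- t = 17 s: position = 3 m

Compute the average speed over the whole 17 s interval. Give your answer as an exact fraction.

Average speed = (total path length)/(elapsed time); on a piecewise-linear x-t graph the path length is Σ|Δx|.
0–5 s: |Δx| = |8 − 3| = 5 m
5–10 s: |Δx| = |0 − 8| = 8 m
10–11 s: |Δx| = |-7 − 0| = 7 m
11–17 s: |Δx| = |3 − -7| = 10 m
Total path = 30 m; average speed = 30/17 = 30/17 m/s.

30/17 m/s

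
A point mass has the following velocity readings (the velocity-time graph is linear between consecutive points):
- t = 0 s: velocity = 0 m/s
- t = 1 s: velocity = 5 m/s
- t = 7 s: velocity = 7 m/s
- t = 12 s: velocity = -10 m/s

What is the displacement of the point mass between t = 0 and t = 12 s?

31 m

Displacement is the signed area under the v-t curve.
0–1 s: ½(0 + 5)(1) = 2.5 m
1–7 s: ½(5 + 7)(6) = 36 m
7–12 s: ½(7 + -10)(5) = -7.5 m
Net displacement = 31 m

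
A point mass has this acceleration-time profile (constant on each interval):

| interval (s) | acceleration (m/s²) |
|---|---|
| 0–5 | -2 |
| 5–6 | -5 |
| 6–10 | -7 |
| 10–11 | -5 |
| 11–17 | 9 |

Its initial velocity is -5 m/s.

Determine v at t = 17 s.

1 m/s

Δv equals the area under the a-t graph; then v = v₀ + Δv.
0–5 s: -2 × 5 = -10 m/s
5–6 s: -5 × 1 = -5 m/s
6–10 s: -7 × 4 = -28 m/s
10–11 s: -5 × 1 = -5 m/s
11–17 s: 9 × 6 = 54 m/s
Δv = 6 m/s, so v(17) = -5 + (6) = 1 m/s.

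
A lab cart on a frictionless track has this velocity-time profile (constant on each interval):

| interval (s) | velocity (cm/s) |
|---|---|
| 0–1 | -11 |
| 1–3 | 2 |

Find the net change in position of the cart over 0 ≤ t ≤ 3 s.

Displacement is the signed area under the v-t curve.
0–1 s: -11 × 1 = -11 cm
1–3 s: 2 × 2 = 4 cm
Net displacement = -7 cm

-7 cm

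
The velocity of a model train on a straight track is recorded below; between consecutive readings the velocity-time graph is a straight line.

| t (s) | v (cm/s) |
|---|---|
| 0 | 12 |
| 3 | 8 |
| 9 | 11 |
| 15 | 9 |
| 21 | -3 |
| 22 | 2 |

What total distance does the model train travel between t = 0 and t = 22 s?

170.8 cm

Distance (not displacement) is the total path length: add the absolute areas under v-t.
0–3 s: |½(12 + 8)(3)| = 30 cm
3–9 s: |½(8 + 11)(6)| = 57 cm
9–15 s: |½(11 + 9)(6)| = 60 cm
15–21 s: v = 0 at t = 19.5 s; triangle areas 20.25 + 2.25 = 22.5 cm
21–22 s: v = 0 at t = 21.6 s; triangle areas 0.9 + 0.4 = 1.3 cm
Total distance = 170.8 cm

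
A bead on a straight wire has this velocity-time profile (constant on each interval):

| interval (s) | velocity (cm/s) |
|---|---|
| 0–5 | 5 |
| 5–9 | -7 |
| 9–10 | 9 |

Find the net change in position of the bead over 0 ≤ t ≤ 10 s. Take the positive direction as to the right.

6 cm

Displacement is the signed area under the v-t curve.
0–5 s: 5 × 5 = 25 cm
5–9 s: -7 × 4 = -28 cm
9–10 s: 9 × 1 = 9 cm
Net displacement = 6 cm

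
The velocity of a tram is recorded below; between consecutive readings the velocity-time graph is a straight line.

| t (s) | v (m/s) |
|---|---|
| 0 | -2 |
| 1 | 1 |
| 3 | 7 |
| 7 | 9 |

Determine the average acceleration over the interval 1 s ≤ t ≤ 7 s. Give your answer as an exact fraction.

4/3 m/s²

Average acceleration = Δv/Δt = (9 − 1)/(7 − 1) = 4/3 m/s².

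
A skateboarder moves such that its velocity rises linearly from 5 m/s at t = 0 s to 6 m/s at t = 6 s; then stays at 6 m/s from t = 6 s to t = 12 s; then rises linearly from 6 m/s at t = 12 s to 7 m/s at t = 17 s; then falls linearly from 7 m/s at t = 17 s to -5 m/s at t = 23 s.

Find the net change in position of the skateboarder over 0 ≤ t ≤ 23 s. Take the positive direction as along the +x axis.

107.5 m

Displacement is the signed area under the v-t curve.
0–6 s: ½(5 + 6)(6) = 33 m
6–12 s: 6 × 6 = 36 m
12–17 s: ½(6 + 7)(5) = 32.5 m
17–23 s: ½(7 + -5)(6) = 6 m
Net displacement = 107.5 m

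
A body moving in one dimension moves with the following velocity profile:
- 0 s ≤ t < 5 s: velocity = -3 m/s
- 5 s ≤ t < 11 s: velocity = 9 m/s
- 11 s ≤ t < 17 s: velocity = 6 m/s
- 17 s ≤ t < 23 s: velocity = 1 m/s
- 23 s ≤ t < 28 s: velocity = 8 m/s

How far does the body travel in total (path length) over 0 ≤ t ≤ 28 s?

Distance (not displacement) is the total path length: add the absolute areas under v-t.
0–5 s: |-3| × 5 = 15 m
5–11 s: |9| × 6 = 54 m
11–17 s: |6| × 6 = 36 m
17–23 s: |1| × 6 = 6 m
23–28 s: |8| × 5 = 40 m
Total distance = 151 m

151 m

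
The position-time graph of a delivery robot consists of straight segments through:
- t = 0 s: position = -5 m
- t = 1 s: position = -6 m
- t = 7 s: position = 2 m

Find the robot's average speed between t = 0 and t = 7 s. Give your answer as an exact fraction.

Average speed = (total path length)/(elapsed time); on a piecewise-linear x-t graph the path length is Σ|Δx|.
0–1 s: |Δx| = |-6 − -5| = 1 m
1–7 s: |Δx| = |2 − -6| = 8 m
Total path = 9 m; average speed = 9/7 = 9/7 m/s.

9/7 m/s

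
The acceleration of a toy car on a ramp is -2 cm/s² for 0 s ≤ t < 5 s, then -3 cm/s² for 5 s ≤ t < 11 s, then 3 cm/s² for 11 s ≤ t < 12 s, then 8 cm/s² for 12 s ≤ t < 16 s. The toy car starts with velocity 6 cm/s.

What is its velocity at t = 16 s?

Δv equals the area under the a-t graph; then v = v₀ + Δv.
0–5 s: -2 × 5 = -10 cm/s
5–11 s: -3 × 6 = -18 cm/s
11–12 s: 3 × 1 = 3 cm/s
12–16 s: 8 × 4 = 32 cm/s
Δv = 7 cm/s, so v(16) = 6 + (7) = 13 cm/s.

13 cm/s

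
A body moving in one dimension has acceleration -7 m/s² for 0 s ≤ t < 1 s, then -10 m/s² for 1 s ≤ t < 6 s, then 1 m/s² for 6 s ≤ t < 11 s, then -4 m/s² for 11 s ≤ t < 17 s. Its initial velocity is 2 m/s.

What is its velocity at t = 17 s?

Δv equals the area under the a-t graph; then v = v₀ + Δv.
0–1 s: -7 × 1 = -7 m/s
1–6 s: -10 × 5 = -50 m/s
6–11 s: 1 × 5 = 5 m/s
11–17 s: -4 × 6 = -24 m/s
Δv = -76 m/s, so v(17) = 2 + (-76) = -74 m/s.

-74 m/s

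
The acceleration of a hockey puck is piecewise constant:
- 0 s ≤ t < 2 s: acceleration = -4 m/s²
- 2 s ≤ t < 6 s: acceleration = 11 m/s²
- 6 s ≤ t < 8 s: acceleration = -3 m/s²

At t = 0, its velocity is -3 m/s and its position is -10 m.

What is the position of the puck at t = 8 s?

On each constant-a segment, Δv = aΔt and Δx = v₀Δt + ½aΔt²; chain segment to segment.
0–2 s: v starts -3 m/s; Δx = -3·2 + ½·-4·2² = -14 m; v ends -11 m/s.
2–6 s: v starts -11 m/s; Δx = -11·4 + ½·11·4² = 44 m; v ends 33 m/s.
6–8 s: v starts 33 m/s; Δx = 33·2 + ½·-3·2² = 60 m; v ends 27 m/s.
x(8) = -10 + Σ Δx = 80 m.

80 m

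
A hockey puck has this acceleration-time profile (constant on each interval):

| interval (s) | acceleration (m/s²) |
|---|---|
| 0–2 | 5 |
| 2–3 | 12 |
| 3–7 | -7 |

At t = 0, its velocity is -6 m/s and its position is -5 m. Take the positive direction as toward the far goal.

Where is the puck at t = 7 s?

11 m

On each constant-a segment, Δv = aΔt and Δx = v₀Δt + ½aΔt²; chain segment to segment.
0–2 s: v starts -6 m/s; Δx = -6·2 + ½·5·2² = -2 m; v ends 4 m/s.
2–3 s: v starts 4 m/s; Δx = 4·1 + ½·12·1² = 10 m; v ends 16 m/s.
3–7 s: v starts 16 m/s; Δx = 16·4 + ½·-7·4² = 8 m; v ends -12 m/s.
x(7) = -5 + Σ Δx = 11 m.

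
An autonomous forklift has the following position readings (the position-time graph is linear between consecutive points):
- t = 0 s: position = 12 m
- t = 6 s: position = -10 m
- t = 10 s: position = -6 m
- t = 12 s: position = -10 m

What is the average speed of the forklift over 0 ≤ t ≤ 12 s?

Average speed = (total path length)/(elapsed time); on a piecewise-linear x-t graph the path length is Σ|Δx|.
0–6 s: |Δx| = |-10 − 12| = 22 m
6–10 s: |Δx| = |-6 − -10| = 4 m
10–12 s: |Δx| = |-10 − -6| = 4 m
Total path = 30 m; average speed = 30/12 = 2.5 m/s.

2.5 m/s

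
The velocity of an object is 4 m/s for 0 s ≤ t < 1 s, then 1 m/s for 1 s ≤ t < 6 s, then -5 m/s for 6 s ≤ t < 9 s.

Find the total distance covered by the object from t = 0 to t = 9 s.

24 m

Total distance travelled is ∫|v| dt — sum the magnitudes of each area piece.
0–1 s: |4| × 1 = 4 m
1–6 s: |1| × 5 = 5 m
6–9 s: |-5| × 3 = 15 m
Total distance = 24 m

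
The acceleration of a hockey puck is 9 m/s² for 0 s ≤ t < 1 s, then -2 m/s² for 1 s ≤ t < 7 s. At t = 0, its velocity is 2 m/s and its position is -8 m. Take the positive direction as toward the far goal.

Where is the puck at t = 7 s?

On each constant-a segment, Δv = aΔt and Δx = v₀Δt + ½aΔt²; chain segment to segment.
0–1 s: v starts 2 m/s; Δx = 2·1 + ½·9·1² = 6.5 m; v ends 11 m/s.
1–7 s: v starts 11 m/s; Δx = 11·6 + ½·-2·6² = 30 m; v ends -1 m/s.
x(7) = -8 + Σ Δx = 28.5 m.

28.5 m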